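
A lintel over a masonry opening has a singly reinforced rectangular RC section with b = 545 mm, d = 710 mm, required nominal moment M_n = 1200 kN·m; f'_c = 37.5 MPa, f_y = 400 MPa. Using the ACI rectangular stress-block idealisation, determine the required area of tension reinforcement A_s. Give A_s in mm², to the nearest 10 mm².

With M_n = 0.85 f'_c a b (d − a/2), solve the quadratic for a:
a = d − √(d² − 2M_n/(0.85 f'_c b)) = 710 − √(710² − 2 × 1200×10⁶/(0.85 × 37.5 × 545)) = 105.07 mm.
A_s = 0.85 f'_c a b / f_y = 0.85 × 37.5 × 105.07 × 545 / 400 = 4563.2 mm².

A_s ≈ 4560 mm²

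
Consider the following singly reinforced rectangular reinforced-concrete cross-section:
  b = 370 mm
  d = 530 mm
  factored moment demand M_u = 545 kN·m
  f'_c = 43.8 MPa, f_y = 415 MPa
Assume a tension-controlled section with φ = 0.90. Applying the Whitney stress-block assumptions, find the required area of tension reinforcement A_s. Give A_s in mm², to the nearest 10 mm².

A_s ≈ 3010 mm²

M_n = M_u/φ = 545/0.90 = 605.556 kN·m.
With M_n = 0.85 f'_c a b (d − a/2), solve the quadratic for a:
a = d − √(d² − 2M_n/(0.85 f'_c b)) = 530 − √(530² − 2 × 605.556×10⁶/(0.85 × 43.8 × 370)) = 90.71 mm.
A_s = 0.85 f'_c a b / f_y = 0.85 × 43.8 × 90.71 × 370 / 415 = 3010.9 mm².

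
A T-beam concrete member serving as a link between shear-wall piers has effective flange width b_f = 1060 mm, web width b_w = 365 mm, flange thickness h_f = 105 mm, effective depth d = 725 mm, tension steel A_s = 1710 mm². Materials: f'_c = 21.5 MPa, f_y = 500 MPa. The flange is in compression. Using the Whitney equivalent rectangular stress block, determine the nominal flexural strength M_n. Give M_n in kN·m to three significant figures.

M_n ≈ 601 kN·m

Tension: T = A_s f_y = 1710 × 500 = 855000 N.
Try a within the flange: a = T/(0.85 f'_c b_f) = 855000/(0.85 × 21.5 × 1060) = 44.14 mm.
Since a = 44.14 ≤ h_f = 105 mm, the stress block lies entirely in the flange; analyse as a rectangular beam of width b_f.
M_n = T(d − a/2) = 855000 × (725 − 22.07) = 601.01 × 10⁶ N·mm.
M_n = 601.01 kN·m.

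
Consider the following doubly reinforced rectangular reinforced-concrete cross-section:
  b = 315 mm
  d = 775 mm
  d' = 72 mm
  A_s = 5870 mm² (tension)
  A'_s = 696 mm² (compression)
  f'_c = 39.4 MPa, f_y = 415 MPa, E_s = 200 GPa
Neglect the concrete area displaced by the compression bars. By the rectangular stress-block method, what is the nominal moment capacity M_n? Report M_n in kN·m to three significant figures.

M_n ≈ 1650 kN·m

Assume both tension and compression steel yield.
Net tension couple steel: A_s − A'_s = 5174 mm².
a = (A_s − A'_s) f_y / (0.85 f'_c b) = 2147210/(0.85 × 39.4 × 315) = 203.54 mm.
c = a/β₁ = 203.54/0.769 = 264.68 mm; ε'_s = 0.003(c − d')/c = 0.0022 ≥ f_y/E_s = 0.0021, so compression steel does yield.
M_n = (A_s − A'_s) f_y (d − a/2) + A'_s f_y (d − d') = [2147210 × (775 − 101.77) + 288840 × (775 − 72)] × 10⁻⁶ = 1445.57 + 203.05 = 1648.62 kN·m.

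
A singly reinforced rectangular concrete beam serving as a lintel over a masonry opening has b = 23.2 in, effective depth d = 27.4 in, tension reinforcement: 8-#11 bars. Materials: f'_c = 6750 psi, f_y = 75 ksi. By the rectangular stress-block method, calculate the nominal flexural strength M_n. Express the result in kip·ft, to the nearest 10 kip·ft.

A_s = 8 × 1.56 = 12.48 in².
T = A_s f_y = 12.48 × 75 = 936 kips.
a = T/(0.85 f'_c b) = 936/(0.85 × 6.75 × 23.2) = 7.032 in.
M_n = T(d − a/2) = 936 × (27.4 − 3.516) = 22355.4 kip·in = 22355.4/12 = 1862.95 kip·ft.

M_n ≈ 1860 kip·ft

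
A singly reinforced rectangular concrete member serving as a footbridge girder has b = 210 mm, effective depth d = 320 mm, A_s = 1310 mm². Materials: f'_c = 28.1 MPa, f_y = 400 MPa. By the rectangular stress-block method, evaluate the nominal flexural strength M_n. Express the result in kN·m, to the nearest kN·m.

T = A_s f_y = 1310 × 400 = 524000 N = 524 kN.
From C = T: a = T/(0.85 f'_c b) = 524000/(0.85 × 28.1 × 210) = 104.47 mm.
M_n = T(d − a/2) = 524 kN × (320 − 52.235) mm = 140.31 kN·m.

M_n ≈ 140 kN·m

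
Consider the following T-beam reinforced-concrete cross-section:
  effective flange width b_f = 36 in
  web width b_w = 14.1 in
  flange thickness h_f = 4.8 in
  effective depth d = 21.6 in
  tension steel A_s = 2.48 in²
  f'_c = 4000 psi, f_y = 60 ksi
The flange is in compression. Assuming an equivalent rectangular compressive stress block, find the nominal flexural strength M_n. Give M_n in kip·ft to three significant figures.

M_n ≈ 260 kip·ft

Tension: T = A_s f_y = 2.48 × 60 = 148.8 kips.
Try a within the flange: a = T/(0.85 f'_c b_f) = 148.8/(0.85 × 4 × 36) = 1.216 in.
Since a = 1.216 ≤ h_f = 4.8 in, the stress block lies entirely in the flange; analyse as a rectangular beam of width b_f.
M_n = T(d − a/2) = 148.8 × (21.6 − 0.608) = 3123.6 kip·in.
M_n = 3123.6/12 = 260.30 kip·ft.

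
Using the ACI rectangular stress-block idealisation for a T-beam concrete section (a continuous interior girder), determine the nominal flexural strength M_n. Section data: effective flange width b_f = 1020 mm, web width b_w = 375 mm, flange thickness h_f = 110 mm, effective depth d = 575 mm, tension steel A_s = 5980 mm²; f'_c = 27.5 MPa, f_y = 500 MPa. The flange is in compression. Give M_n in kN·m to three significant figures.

M_n ≈ 1530 kN·m

Tension: T = A_s f_y = 5980 × 500 = 2990000 N.
Try a within the flange: a = T/(0.85 f'_c b_f) = 2990000/(0.85 × 27.5 × 1020) = 125.41 mm.
a = 125.41 > h_f = 110 mm: the block extends into the web. Split into flange-overhang and web parts.
C_f = 0.85 f'_c (b_f − b_w) h_f = 0.85 × 27.5 × (1020 − 375) × 110 = 1658456 N.
Remaining web compression depth: a_w = (T − C_f)/(0.85 f'_c b_w) = (2990000 − 1658456)/(0.85 × 27.5 × 375) = 151.91 mm.
M_n = C_f(d − h_f/2) + (T − C_f)(d − a_w/2) = 1658456 × (575 − 55) + 1331544 × (575 − 75.955) = 862.40 + 664.50 = 1526.90 × 10⁶ N·mm.
M_n = 1526.90 kN·m.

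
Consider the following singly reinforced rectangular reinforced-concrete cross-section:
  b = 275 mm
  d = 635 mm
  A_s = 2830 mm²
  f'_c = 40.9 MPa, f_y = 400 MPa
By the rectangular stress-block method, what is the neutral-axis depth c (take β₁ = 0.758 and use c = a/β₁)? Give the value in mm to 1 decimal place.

c ≈ 156.2 mm

T = A_s f_y = 2830 × 400 = 1132000 N = 1132 kN.
Setting C = 0.85 f'_c a b equal to T: a = 1132000/(0.85 × 40.9 × 275) = 118.405 mm.
With β₁ = 0.758, c = a/β₁ = 118.405/0.758 = 156.2 mm.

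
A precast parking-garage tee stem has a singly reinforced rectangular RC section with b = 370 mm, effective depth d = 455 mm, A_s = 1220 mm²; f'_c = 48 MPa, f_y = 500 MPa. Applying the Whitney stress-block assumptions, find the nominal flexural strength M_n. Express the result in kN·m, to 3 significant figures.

T = A_s f_y = 1220 × 500 = 610000 N = 610 kN.
From C = T: a = T/(0.85 f'_c b) = 610000/(0.85 × 48 × 370) = 40.41 mm.
M_n = T(d − a/2) = 610 kN × (455 − 20.205) mm = 265.22 kN·m.

M_n ≈ 265 kN·m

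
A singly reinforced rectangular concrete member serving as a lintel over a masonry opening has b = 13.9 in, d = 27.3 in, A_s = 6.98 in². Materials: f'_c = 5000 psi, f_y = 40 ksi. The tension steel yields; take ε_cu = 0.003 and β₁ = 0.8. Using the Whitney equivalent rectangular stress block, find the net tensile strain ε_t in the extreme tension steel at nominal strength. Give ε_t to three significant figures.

ε_t ≈ 0.0109

a = A_s f_y/(0.85 f'_c b) = 4.726 in.
β₁ = 0.8, so c = a/β₁ = 4.726/0.8 = 5.908 in.
From the linear strain diagram with ε_cu = 0.003: ε_t = 0.003 (d − c)/c = 0.003 × (27.3 − 5.908)/5.908 = 0.0109.
Since ε_t ≥ 0.005, the section is tension-controlled.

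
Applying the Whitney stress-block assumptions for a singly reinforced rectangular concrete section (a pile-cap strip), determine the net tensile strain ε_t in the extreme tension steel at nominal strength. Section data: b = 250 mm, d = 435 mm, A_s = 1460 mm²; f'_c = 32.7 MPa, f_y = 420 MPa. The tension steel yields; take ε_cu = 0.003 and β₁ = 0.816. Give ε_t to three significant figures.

a = A_s f_y/(0.85 f'_c b) = 88.25 mm.
β₁ = 0.816, so c = a/β₁ = 88.25/0.816 = 108.15 mm.
From the linear strain diagram with ε_cu = 0.003: ε_t = 0.003 (d − c)/c = 0.003 × (435 − 108.15)/108.15 = 0.00907.
Since ε_t ≥ 0.005, the section is tension-controlled.

ε_t ≈ 0.00907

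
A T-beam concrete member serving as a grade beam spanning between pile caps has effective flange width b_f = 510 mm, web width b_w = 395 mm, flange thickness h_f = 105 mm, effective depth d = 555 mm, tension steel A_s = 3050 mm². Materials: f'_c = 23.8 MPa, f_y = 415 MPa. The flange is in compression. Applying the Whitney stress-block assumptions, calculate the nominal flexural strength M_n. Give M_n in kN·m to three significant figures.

M_n ≈ 624 kN·m

Tension: T = A_s f_y = 3050 × 415 = 1265750 N.
Try a within the flange: a = T/(0.85 f'_c b_f) = 1265750/(0.85 × 23.8 × 510) = 122.68 mm.
a = 122.68 > h_f = 105 mm: the block extends into the web. Split into flange-overhang and web parts.
C_f = 0.85 f'_c (b_f − b_w) h_f = 0.85 × 23.8 × (510 − 395) × 105 = 244277 N.
Remaining web compression depth: a_w = (T − C_f)/(0.85 f'_c b_w) = (1265750 − 244277)/(0.85 × 23.8 × 395) = 127.83 mm.
M_n = C_f(d − h_f/2) + (T − C_f)(d − a_w/2) = 244277 × (555 − 52.5) + 1021473 × (555 − 63.915) = 122.75 + 501.63 = 624.38 × 10⁶ N·mm.
M_n = 624.38 kN·m.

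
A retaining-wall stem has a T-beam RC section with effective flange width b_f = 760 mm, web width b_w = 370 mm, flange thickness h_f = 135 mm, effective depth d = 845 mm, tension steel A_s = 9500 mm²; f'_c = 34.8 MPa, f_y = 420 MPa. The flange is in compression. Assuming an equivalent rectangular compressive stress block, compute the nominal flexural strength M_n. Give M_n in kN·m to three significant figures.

M_n ≈ 3000 kN·m

Tension: T = A_s f_y = 9500 × 420 = 3990000 N.
Try a within the flange: a = T/(0.85 f'_c b_f) = 3990000/(0.85 × 34.8 × 760) = 177.48 mm.
a = 177.48 > h_f = 135 mm: the block extends into the web. Split into flange-overhang and web parts.
C_f = 0.85 f'_c (b_f − b_w) h_f = 0.85 × 34.8 × (760 − 370) × 135 = 1557387 N.
Remaining web compression depth: a_w = (T − C_f)/(0.85 f'_c b_w) = (3990000 − 1557387)/(0.85 × 34.8 × 370) = 222.27 mm.
M_n = C_f(d − h_f/2) + (T − C_f)(d − a_w/2) = 1557387 × (845 − 67.5) + 2432613 × (845 − 111.135) = 1210.87 + 1785.21 = 2996.08 × 10⁶ N·mm.
M_n = 2996.08 kN·m.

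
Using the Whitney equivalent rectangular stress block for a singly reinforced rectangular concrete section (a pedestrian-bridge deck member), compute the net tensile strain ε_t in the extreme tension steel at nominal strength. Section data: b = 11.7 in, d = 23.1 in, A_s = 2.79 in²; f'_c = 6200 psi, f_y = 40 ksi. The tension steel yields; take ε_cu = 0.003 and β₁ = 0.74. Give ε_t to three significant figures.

ε_t ≈ 0.0253

a = A_s f_y/(0.85 f'_c b) = 1.810 in.
β₁ = 0.74, so c = a/β₁ = 1.810/0.74 = 2.446 in.
From the linear strain diagram with ε_cu = 0.003: ε_t = 0.003 (d − c)/c = 0.003 × (23.1 − 2.446)/2.446 = 0.0253.
Since ε_t ≥ 0.005, the section is tension-controlled.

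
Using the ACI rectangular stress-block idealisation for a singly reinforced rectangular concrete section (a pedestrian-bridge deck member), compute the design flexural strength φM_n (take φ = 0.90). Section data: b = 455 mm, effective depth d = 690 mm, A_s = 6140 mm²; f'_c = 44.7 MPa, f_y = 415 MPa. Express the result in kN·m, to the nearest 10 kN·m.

T = A_s f_y = 6140 × 415 = 2548100 N = 2548.1 kN.
From C = T: a = T/(0.85 f'_c b) = 2548100/(0.85 × 44.7 × 455) = 147.39 mm.
M_n = T(d − a/2) = 2548.1 kN × (690 − 73.695) mm = 1570.41 kN·m.
φM_n = 0.90 × 1570.41 = 1413.37 kN·m.

φM_n ≈ 1410 kN·m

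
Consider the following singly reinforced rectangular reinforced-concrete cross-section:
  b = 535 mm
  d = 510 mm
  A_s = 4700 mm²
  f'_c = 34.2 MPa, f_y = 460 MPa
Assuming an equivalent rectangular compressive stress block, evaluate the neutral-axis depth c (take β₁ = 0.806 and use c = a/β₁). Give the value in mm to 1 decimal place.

T = A_s f_y = 4700 × 460 = 2162000 N = 2162 kN.
Setting C = 0.85 f'_c a b equal to T: a = 2162000/(0.85 × 34.2 × 535) = 139.013 mm.
With β₁ = 0.806, c = a/β₁ = 139.013/0.806 = 172.5 mm.

c ≈ 172.5 mm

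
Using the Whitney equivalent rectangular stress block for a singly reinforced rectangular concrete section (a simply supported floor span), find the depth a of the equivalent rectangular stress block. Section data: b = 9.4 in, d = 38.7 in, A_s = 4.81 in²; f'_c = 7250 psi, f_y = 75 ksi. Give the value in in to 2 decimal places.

a ≈ 6.23 in

T = A_s f_y = 4.81 × 75 = 360.75 kips.
a = T/(0.85 f'_c b) = 360.75/(0.85 × 7.25 × 9.4) = 6.23 in.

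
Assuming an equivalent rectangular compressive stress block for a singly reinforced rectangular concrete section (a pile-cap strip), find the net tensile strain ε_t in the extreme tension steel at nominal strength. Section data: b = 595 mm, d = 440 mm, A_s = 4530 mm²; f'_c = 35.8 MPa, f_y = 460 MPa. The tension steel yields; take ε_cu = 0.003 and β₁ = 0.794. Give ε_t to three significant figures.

a = A_s f_y/(0.85 f'_c b) = 115.09 mm.
β₁ = 0.794, so c = a/β₁ = 115.09/0.794 = 144.95 mm.
From the linear strain diagram with ε_cu = 0.003: ε_t = 0.003 (d − c)/c = 0.003 × (440 − 144.95)/144.95 = 0.00611.
Since ε_t ≥ 0.005, the section is tension-controlled.

ε_t ≈ 0.00611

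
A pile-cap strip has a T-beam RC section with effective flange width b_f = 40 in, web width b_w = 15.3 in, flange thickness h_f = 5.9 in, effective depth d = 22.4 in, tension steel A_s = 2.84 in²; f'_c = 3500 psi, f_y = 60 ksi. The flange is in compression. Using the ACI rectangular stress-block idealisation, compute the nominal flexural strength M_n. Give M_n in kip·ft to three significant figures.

Tension: T = A_s f_y = 2.84 × 60 = 170.4 kips.
Try a within the flange: a = T/(0.85 f'_c b_f) = 170.4/(0.85 × 3.5 × 40) = 1.432 in.
Since a = 1.432 ≤ h_f = 5.9 in, the stress block lies entirely in the flange; analyse as a rectangular beam of width b_f.
M_n = T(d − a/2) = 170.4 × (22.4 − 0.716) = 3695.0 kip·in.
M_n = 3695.0/12 = 307.92 kip·ft.

M_n ≈ 308 kip·ft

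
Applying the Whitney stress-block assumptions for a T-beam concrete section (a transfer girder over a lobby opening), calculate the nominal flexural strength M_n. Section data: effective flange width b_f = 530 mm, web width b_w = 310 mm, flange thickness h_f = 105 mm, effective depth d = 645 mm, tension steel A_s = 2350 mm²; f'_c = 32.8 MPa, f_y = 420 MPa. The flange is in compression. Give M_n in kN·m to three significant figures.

Tension: T = A_s f_y = 2350 × 420 = 987000 N.
Try a within the flange: a = T/(0.85 f'_c b_f) = 987000/(0.85 × 32.8 × 530) = 66.80 mm.
Since a = 66.80 ≤ h_f = 105 mm, the stress block lies entirely in the flange; analyse as a rectangular beam of width b_f.
M_n = T(d − a/2) = 987000 × (645 − 33.4) = 603.65 × 10⁶ N·mm.
M_n = 603.65 kN·m.

M_n ≈ 604 kN·m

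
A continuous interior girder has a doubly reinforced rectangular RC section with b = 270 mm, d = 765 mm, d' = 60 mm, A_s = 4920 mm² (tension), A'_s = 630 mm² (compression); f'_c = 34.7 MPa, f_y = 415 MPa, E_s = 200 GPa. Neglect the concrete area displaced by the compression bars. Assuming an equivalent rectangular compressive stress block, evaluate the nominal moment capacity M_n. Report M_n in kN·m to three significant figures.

Assume both tension and compression steel yield.
Net tension couple steel: A_s − A'_s = 4290 mm².
a = (A_s − A'_s) f_y / (0.85 f'_c b) = 1780350/(0.85 × 34.7 × 270) = 223.56 mm.
c = a/β₁ = 223.56/0.802 = 278.75 mm; ε'_s = 0.003(c − d')/c = 0.0024 ≥ f_y/E_s = 0.0021, so compression steel does yield.
M_n = (A_s − A'_s) f_y (d − a/2) + A'_s f_y (d − d') = [1780350 × (765 − 111.78) + 261450 × (765 − 60)] × 10⁻⁶ = 1162.96 + 184.32 = 1347.28 kN·m.

M_n ≈ 1350 kN·m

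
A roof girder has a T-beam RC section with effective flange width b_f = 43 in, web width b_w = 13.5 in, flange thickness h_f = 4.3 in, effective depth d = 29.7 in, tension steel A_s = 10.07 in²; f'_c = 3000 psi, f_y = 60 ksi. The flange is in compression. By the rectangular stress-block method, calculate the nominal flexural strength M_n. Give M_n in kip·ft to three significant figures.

M_n ≈ 1340 kip·ft

Tension: T = A_s f_y = 10.07 × 60 = 604.2 kips.
Try a within the flange: a = T/(0.85 f'_c b_f) = 604.2/(0.85 × 3 × 43) = 5.510 in.
a = 5.510 > h_f = 4.3 in: the block extends into the web. Split into flange-overhang and web parts.
C_f = 0.85 f'_c (b_f − b_w) h_f = 0.85 × 3 × (43 − 13.5) × 4.3 = 323.5 kips.
Remaining web compression depth: a_w = (T − C_f)/(0.85 f'_c b_w) = (604.2 − 323.5)/(0.85 × 3 × 13.5) = 8.154 in.
M_n = C_f(d − h_f/2) + (T − C_f)(d − a_w/2) = 323.5 × (29.7 − 2.15) + 280.7 × (29.7 − 4.077) = 8912.4 + 7192.4 = 16104.8 kip·in.
M_n = 16104.8/12 = 1342.07 kip·ft.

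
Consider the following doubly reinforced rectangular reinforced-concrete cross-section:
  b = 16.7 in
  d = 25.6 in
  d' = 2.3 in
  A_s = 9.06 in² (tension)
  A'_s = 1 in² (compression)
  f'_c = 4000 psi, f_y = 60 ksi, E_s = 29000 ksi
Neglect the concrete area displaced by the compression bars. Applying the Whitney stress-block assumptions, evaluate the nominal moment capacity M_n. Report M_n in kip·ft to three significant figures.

Assume both steels yield.
a = (A_s − A'_s) f_y/(0.85 f'_c b) = (9.06 − 1) × 60/(0.85 × 4 × 16.7) = 8.517 in.
c = a/β₁ = 8.517/0.85 = 10.020 in; ε'_s = 0.003(c − d')/c = 0.0023 ≥ ε_y = 0.0021, so the compression steel yields.
M_n = (A_s − A'_s) f_y (d − a/2) + A'_s f_y (d − d') = 483.6 × (25.6 − 4.2585) + 60 × (25.6 − 2.3) = 10320.7 + 1398.0 = 11718.7 kip·in = 11718.7/12 = 976.56 kip·ft.

M_n ≈ 977 kip·ft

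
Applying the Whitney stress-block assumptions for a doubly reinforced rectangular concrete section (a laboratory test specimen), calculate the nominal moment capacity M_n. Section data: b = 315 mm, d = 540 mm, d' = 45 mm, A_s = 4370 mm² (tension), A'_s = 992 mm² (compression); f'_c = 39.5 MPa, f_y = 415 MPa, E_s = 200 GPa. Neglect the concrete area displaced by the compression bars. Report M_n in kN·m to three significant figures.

Assume both tension and compression steel yield.
Net tension couple steel: A_s − A'_s = 3378 mm².
a = (A_s − A'_s) f_y / (0.85 f'_c b) = 1401870/(0.85 × 39.5 × 315) = 132.55 mm.
c = a/β₁ = 132.55/0.768 = 172.59 mm; ε'_s = 0.003(c − d')/c = 0.0022 ≥ f_y/E_s = 0.0021, so compression steel does yield.
M_n = (A_s − A'_s) f_y (d − a/2) + A'_s f_y (d − d') = [1401870 × (540 − 66.275) + 411680 × (540 − 45)] × 10⁻⁶ = 664.10 + 203.78 = 867.88 kN·m.

M_n ≈ 868 kN·m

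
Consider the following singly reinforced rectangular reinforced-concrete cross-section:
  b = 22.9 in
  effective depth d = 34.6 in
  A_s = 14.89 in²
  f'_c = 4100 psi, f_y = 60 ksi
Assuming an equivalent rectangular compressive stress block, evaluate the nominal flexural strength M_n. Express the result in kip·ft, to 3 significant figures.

M_n ≈ 2160 kip·ft

T = A_s f_y = 14.89 × 60 = 893.4 kips.
a = T/(0.85 f'_c b) = 893.4/(0.85 × 4.1 × 22.9) = 11.195 in.
M_n = T(d − a/2) = 893.4 × (34.6 − 5.5975) = 25910.8 kip·in = 25910.8/12 = 2159.23 kip·ft.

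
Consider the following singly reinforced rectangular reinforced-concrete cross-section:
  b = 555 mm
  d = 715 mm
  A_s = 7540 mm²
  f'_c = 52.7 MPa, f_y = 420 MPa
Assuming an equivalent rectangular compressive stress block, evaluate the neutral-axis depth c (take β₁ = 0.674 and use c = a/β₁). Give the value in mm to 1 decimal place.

T = A_s f_y = 7540 × 420 = 3166800 N = 3166.8 kN.
Setting C = 0.85 f'_c a b equal to T: a = 3166800/(0.85 × 52.7 × 555) = 127.379 mm.
With β₁ = 0.674, c = a/β₁ = 127.379/0.674 = 189.0 mm.

c ≈ 189.0 mm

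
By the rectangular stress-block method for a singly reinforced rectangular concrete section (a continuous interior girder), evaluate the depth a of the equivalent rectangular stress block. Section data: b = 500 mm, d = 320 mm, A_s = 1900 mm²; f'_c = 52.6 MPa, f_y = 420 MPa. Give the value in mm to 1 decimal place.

T = A_s f_y = 1900 × 420 = 798000 N = 798 kN.
Setting C = 0.85 f'_c a b equal to T: a = 798000/(0.85 × 52.6 × 500) = 35.7 mm.

a ≈ 35.7 mm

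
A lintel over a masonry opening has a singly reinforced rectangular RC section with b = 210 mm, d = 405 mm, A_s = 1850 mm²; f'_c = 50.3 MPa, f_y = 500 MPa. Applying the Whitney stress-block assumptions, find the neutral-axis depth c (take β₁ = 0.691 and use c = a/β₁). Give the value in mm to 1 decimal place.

T = A_s f_y = 1850 × 500 = 925000 N = 925 kN.
Setting C = 0.85 f'_c a b equal to T: a = 925000/(0.85 × 50.3 × 210) = 103.023 mm.
With β₁ = 0.691, c = a/β₁ = 103.023/0.691 = 149.1 mm.

c ≈ 149.1 mm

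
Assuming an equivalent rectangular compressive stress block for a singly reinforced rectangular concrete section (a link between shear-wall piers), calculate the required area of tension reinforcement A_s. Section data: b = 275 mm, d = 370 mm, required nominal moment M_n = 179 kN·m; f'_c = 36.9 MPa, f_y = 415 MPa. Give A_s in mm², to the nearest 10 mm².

A_s ≈ 1270 mm²

With M_n = 0.85 f'_c a b (d − a/2), solve the quadratic for a:
a = d − √(d² − 2M_n/(0.85 f'_c b)) = 370 − √(370² − 2 × 179×10⁶/(0.85 × 36.9 × 275)) = 61.14 mm.
A_s = 0.85 f'_c a b / f_y = 0.85 × 36.9 × 61.14 × 275 / 415 = 1270.7 mm².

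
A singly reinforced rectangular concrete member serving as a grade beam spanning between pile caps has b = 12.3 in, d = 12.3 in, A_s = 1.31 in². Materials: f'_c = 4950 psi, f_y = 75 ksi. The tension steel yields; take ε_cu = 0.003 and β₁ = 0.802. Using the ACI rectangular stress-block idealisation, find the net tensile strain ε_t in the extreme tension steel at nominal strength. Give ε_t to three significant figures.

a = A_s f_y/(0.85 f'_c b) = 1.898 in.
β₁ = 0.802, so c = a/β₁ = 1.898/0.802 = 2.367 in.
From the linear strain diagram with ε_cu = 0.003: ε_t = 0.003 (d − c)/c = 0.003 × (12.3 − 2.367)/2.367 = 0.0126.
Since ε_t ≥ 0.005, the section is tension-controlled.

ε_t ≈ 0.0126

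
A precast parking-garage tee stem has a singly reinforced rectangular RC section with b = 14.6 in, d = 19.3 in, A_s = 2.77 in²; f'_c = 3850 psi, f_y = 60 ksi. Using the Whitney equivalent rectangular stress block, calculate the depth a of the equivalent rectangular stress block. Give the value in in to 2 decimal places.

T = A_s f_y = 2.77 × 60 = 166.2 kips.
a = T/(0.85 f'_c b) = 166.2/(0.85 × 3.85 × 14.6) = 3.48 in.

a ≈ 3.48 in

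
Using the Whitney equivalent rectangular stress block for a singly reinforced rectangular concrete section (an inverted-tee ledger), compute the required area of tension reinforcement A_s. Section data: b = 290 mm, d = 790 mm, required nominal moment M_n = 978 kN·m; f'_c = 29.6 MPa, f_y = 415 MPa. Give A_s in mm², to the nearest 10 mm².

With M_n = 0.85 f'_c a b (d − a/2), solve the quadratic for a:
a = d − √(d² − 2M_n/(0.85 f'_c b)) = 790 − √(790² − 2 × 978×10⁶/(0.85 × 29.6 × 290)) = 193.32 mm.
A_s = 0.85 f'_c a b / f_y = 0.85 × 29.6 × 193.32 × 290 / 415 = 3398.9 mm².

A_s ≈ 3400 mm²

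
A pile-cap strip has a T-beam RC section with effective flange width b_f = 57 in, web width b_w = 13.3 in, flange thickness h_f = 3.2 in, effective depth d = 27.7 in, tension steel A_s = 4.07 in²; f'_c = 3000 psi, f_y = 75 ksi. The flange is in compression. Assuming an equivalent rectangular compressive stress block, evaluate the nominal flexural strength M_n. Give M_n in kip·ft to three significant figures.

Tension: T = A_s f_y = 4.07 × 75 = 305.25 kips.
Try a within the flange: a = T/(0.85 f'_c b_f) = 305.25/(0.85 × 3 × 57) = 2.100 in.
Since a = 2.100 ≤ h_f = 3.2 in, the stress block lies entirely in the flange; analyse as a rectangular beam of width b_f.
M_n = T(d − a/2) = 305.25 × (27.7 − 1.05) = 8134.9 kip·in.
M_n = 8134.9/12 = 677.91 kip·ft.

M_n ≈ 678 kip·ft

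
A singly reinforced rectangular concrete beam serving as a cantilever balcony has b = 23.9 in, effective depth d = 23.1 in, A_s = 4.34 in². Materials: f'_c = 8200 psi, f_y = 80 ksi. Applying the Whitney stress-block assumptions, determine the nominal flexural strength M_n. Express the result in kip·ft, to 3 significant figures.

T = A_s f_y = 4.34 × 80 = 347.2 kips.
a = T/(0.85 f'_c b) = 347.2/(0.85 × 8.2 × 23.9) = 2.084 in.
M_n = T(d − a/2) = 347.2 × (23.1 − 1.042) = 7658.5 kip·in = 7658.5/12 = 638.21 kip·ft.

M_n ≈ 638 kip·ft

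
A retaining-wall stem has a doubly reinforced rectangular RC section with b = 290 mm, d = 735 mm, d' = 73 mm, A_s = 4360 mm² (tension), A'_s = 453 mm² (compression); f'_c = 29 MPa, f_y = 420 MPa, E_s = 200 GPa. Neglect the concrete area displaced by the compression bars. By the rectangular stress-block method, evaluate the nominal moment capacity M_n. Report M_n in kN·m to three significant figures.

Assume both tension and compression steel yield.
Net tension couple steel: A_s − A'_s = 3907 mm².
a = (A_s − A'_s) f_y / (0.85 f'_c b) = 1640940/(0.85 × 29 × 290) = 229.55 mm.
c = a/β₁ = 229.55/0.843 = 272.30 mm; ε'_s = 0.003(c − d')/c = 0.0022 ≥ f_y/E_s = 0.0021, so compression steel does yield.
M_n = (A_s − A'_s) f_y (d − a/2) + A'_s f_y (d − d') = [1640940 × (735 − 114.775) + 190260 × (735 − 73)] × 10⁻⁶ = 1017.75 + 125.95 = 1143.70 kN·m.

M_n ≈ 1140 kN·m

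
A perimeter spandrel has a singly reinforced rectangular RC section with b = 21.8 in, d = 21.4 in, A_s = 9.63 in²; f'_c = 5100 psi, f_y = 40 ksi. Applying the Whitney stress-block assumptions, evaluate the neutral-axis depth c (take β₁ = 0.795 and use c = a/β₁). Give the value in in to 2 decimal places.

c ≈ 5.13 in

T = A_s f_y = 9.63 × 40 = 385.2 kips.
a = T/(0.85 f'_c b) = 385.2/(0.85 × 5.1 × 21.8) = 4.0761 in.
With β₁ = 0.795, c = a/β₁ = 4.0761/0.795 = 5.13 in.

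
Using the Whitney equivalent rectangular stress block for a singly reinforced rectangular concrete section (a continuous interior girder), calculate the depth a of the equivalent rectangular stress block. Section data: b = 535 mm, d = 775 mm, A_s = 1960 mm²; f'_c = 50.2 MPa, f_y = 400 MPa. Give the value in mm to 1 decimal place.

T = A_s f_y = 1960 × 400 = 784000 N = 784 kN.
Setting C = 0.85 f'_c a b equal to T: a = 784000/(0.85 × 50.2 × 535) = 34.3 mm.

a ≈ 34.3 mm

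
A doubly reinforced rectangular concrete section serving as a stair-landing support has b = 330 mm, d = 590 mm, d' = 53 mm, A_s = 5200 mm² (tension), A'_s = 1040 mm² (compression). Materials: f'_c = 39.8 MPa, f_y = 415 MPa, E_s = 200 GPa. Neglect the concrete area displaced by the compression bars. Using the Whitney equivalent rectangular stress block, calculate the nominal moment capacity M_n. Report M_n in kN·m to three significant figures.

M_n ≈ 1120 kN·m

Assume both tension and compression steel yield.
Net tension couple steel: A_s − A'_s = 4160 mm².
a = (A_s − A'_s) f_y / (0.85 f'_c b) = 1726400/(0.85 × 39.8 × 330) = 154.64 mm.
c = a/β₁ = 154.64/0.766 = 201.88 mm; ε'_s = 0.003(c − d')/c = 0.0022 ≥ f_y/E_s = 0.0021, so compression steel does yield.
M_n = (A_s − A'_s) f_y (d − a/2) + A'_s f_y (d − d') = [1726400 × (590 − 77.32) + 431600 × (590 − 53)] × 10⁻⁶ = 885.09 + 231.77 = 1116.86 kN·m.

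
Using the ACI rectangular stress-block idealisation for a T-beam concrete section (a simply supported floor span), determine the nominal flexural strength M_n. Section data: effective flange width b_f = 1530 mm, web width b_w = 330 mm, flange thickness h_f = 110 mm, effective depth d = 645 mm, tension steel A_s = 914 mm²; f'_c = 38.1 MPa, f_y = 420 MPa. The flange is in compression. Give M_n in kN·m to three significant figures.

M_n ≈ 246 kN·m

Tension: T = A_s f_y = 914 × 420 = 383880 N.
Try a within the flange: a = T/(0.85 f'_c b_f) = 383880/(0.85 × 38.1 × 1530) = 7.75 mm.
Since a = 7.75 ≤ h_f = 110 mm, the stress block lies entirely in the flange; analyse as a rectangular beam of width b_f.
M_n = T(d − a/2) = 383880 × (645 − 3.875) = 246.12 × 10⁶ N·mm.
M_n = 246.12 kN·m.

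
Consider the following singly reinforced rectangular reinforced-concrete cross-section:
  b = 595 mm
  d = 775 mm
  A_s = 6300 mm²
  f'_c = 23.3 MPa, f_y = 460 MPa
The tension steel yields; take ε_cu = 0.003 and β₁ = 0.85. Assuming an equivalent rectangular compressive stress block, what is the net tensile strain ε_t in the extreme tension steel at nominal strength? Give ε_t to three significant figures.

a = A_s f_y/(0.85 f'_c b) = 245.93 mm.
β₁ = 0.85, so c = a/β₁ = 245.93/0.85 = 289.33 mm.
From the linear strain diagram with ε_cu = 0.003: ε_t = 0.003 (d − c)/c = 0.003 × (775 − 289.33)/289.33 = 0.00504.
Since ε_t ≥ 0.005, the section is tension-controlled.

ε_t ≈ 0.00504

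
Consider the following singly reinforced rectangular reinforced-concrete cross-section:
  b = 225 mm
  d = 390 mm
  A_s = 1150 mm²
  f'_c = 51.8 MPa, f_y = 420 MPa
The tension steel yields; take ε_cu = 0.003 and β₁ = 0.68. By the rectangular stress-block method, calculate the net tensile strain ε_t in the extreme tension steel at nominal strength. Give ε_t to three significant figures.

ε_t ≈ 0.0133

a = A_s f_y/(0.85 f'_c b) = 48.75 mm.
β₁ = 0.68, so c = a/β₁ = 48.75/0.68 = 71.69 mm.
From the linear strain diagram with ε_cu = 0.003: ε_t = 0.003 (d − c)/c = 0.003 × (390 − 71.69)/71.69 = 0.0133.
Since ε_t ≥ 0.005, the section is tension-controlled.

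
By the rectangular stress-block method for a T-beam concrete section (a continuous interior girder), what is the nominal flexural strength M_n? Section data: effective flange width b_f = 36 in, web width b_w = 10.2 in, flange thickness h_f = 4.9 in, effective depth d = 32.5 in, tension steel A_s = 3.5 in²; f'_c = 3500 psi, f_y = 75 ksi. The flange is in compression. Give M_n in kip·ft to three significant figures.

Tension: T = A_s f_y = 3.5 × 75 = 262.5 kips.
Try a within the flange: a = T/(0.85 f'_c b_f) = 262.5/(0.85 × 3.5 × 36) = 2.451 in.
Since a = 2.451 ≤ h_f = 4.9 in, the stress block lies entirely in the flange; analyse as a rectangular beam of width b_f.
M_n = T(d − a/2) = 262.5 × (32.5 − 1.2255) = 8209.6 kip·in.
M_n = 8209.6/12 = 684.13 kip·ft.

M_n ≈ 684 kip·ft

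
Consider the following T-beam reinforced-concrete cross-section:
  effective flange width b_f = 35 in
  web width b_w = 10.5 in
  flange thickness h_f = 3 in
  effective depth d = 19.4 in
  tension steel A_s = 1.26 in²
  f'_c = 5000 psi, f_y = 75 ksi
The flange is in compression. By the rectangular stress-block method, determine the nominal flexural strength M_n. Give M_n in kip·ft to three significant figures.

M_n ≈ 150 kip·ft

Tension: T = A_s f_y = 1.26 × 75 = 94.5 kips.
Try a within the flange: a = T/(0.85 f'_c b_f) = 94.5/(0.85 × 5 × 35) = 0.635 in.
Since a = 0.635 ≤ h_f = 3 in, the stress block lies entirely in the flange; analyse as a rectangular beam of width b_f.
M_n = T(d − a/2) = 94.5 × (19.4 − 0.3175) = 1803.3 kip·in.
M_n = 1803.3/12 = 150.28 kip·ft.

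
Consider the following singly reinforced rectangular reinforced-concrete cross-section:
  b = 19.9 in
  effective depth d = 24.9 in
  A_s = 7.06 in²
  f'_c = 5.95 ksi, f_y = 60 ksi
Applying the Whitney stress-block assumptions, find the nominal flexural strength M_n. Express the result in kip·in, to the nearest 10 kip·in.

M_n ≈ 9660 kip·in

T = A_s f_y = 7.06 × 60 = 423.6 kips.
a = T/(0.85 f'_c b) = 423.6/(0.85 × 5.95 × 19.9) = 4.209 in.
M_n = T(d − a/2) = 423.6 × (24.9 − 2.1045) = 9656.2 kip·in.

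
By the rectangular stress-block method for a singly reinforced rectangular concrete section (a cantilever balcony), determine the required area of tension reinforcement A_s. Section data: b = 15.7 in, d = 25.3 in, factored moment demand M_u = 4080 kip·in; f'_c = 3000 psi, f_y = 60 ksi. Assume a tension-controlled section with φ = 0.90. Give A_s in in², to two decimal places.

A_s ≈ 3.31 in²

M_n = M_u/φ = 4080/0.90 = 4533.33 kip·in.
From M_n = 0.85 f'_c a b (d − a/2):
a = d − √(d² − 2M_n/(0.85 f'_c b)) = 25.3 − √(25.3² − 2 × 4533.33/(0.85 × 3 × 15.7)) = 4.962 in.
A_s = 0.85 f'_c a b / f_y = 0.85 × 3 × 4.962 × 15.7 / 60 = 3.311 in².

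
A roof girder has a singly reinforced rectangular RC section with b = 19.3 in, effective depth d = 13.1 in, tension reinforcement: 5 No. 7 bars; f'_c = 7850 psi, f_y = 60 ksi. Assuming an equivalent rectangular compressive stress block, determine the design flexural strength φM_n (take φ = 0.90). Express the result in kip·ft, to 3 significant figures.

φM_n ≈ 167 kip·ft

A_s = 5 × 0.6 = 3 in².
T = A_s f_y = 3 × 60 = 180 kips.
a = T/(0.85 f'_c b) = 180/(0.85 × 7.85 × 19.3) = 1.398 in.
M_n = T(d − a/2) = 180 × (13.1 − 0.699) = 2232.2 kip·in = 2232.2/12 = 186.02 kip·ft.
φM_n = 0.90 × 186.02 = 167.42 kip·ft.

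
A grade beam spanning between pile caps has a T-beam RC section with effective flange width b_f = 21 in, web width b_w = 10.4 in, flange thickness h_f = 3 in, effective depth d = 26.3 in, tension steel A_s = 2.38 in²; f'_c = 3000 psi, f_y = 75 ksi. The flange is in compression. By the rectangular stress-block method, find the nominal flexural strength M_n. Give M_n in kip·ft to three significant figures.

Tension: T = A_s f_y = 2.38 × 75 = 178.5 kips.
Try a within the flange: a = T/(0.85 f'_c b_f) = 178.5/(0.85 × 3 × 21) = 3.333 in.
a = 3.333 > h_f = 3 in: the block extends into the web. Split into flange-overhang and web parts.
C_f = 0.85 f'_c (b_f − b_w) h_f = 0.85 × 3 × (21 − 10.4) × 3 = 81.1 kips.
Remaining web compression depth: a_w = (T − C_f)/(0.85 f'_c b_w) = (178.5 − 81.1)/(0.85 × 3 × 10.4) = 3.673 in.
M_n = C_f(d − h_f/2) + (T − C_f)(d − a_w/2) = 81.1 × (26.3 − 1.5) + 97.4 × (26.3 − 1.8365) = 2011.3 + 2382.7 = 4394.0 kip·in.
M_n = 4394.0/12 = 366.17 kip·ft.

M_n ≈ 366 kip·ft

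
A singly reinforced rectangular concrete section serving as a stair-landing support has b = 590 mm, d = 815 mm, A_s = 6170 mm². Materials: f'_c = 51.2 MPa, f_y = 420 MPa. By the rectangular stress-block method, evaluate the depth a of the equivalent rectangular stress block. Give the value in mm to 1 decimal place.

a ≈ 100.9 mm

T = A_s f_y = 6170 × 420 = 2591400 N = 2591.4 kN.
Setting C = 0.85 f'_c a b equal to T: a = 2591400/(0.85 × 51.2 × 590) = 100.9 mm.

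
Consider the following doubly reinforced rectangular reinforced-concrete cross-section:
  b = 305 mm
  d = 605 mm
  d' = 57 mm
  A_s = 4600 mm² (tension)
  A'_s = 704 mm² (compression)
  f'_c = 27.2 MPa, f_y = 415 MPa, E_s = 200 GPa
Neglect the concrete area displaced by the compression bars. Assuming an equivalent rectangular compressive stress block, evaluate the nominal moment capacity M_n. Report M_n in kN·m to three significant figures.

M_n ≈ 953 kN·m

Assume both tension and compression steel yield.
Net tension couple steel: A_s − A'_s = 3896 mm².
a = (A_s − A'_s) f_y / (0.85 f'_c b) = 1616840/(0.85 × 27.2 × 305) = 229.29 mm.
c = a/β₁ = 229.29/0.85 = 269.75 mm; ε'_s = 0.003(c − d')/c = 0.0024 ≥ f_y/E_s = 0.0021, so compression steel does yield.
M_n = (A_s − A'_s) f_y (d − a/2) + A'_s f_y (d − d') = [1616840 × (605 − 114.645) + 292160 × (605 − 57)] × 10⁻⁶ = 792.83 + 160.10 = 952.93 kN·m.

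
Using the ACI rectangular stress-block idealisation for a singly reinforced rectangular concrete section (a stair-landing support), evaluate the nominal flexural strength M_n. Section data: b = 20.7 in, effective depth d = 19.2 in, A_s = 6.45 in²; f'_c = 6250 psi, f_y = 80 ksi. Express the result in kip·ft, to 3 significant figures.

T = A_s f_y = 6.45 × 80 = 516 kips.
a = T/(0.85 f'_c b) = 516/(0.85 × 6.25 × 20.7) = 4.692 in.
M_n = T(d − a/2) = 516 × (19.2 − 2.346) = 8696.7 kip·in = 8696.7/12 = 724.73 kip·ft.

M_n ≈ 725 kip·ft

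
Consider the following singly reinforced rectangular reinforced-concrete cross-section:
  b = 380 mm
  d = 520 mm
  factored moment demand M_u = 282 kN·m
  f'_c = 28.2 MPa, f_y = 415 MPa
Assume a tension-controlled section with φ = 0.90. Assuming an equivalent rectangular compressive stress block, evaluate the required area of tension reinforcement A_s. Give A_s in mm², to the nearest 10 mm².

M_n = M_u/φ = 282/0.90 = 313.333 kN·m.
With M_n = 0.85 f'_c a b (d − a/2), solve the quadratic for a:
a = d − √(d² − 2M_n/(0.85 f'_c b)) = 520 − √(520² − 2 × 313.333×10⁶/(0.85 × 28.2 × 380)) = 71.00 mm.
A_s = 0.85 f'_c a b / f_y = 0.85 × 28.2 × 71.00 × 380 / 415 = 1558.3 mm².

A_s ≈ 1560 mm²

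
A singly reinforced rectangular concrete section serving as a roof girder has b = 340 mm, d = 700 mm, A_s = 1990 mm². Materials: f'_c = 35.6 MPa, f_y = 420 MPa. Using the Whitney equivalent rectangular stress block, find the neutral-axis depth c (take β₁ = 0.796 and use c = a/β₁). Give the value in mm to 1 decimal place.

c ≈ 102.1 mm

T = A_s f_y = 1990 × 420 = 835800 N = 835.8 kN.
Setting C = 0.85 f'_c a b equal to T: a = 835800/(0.85 × 35.6 × 340) = 81.237 mm.
With β₁ = 0.796, c = a/β₁ = 81.237/0.796 = 102.1 mm.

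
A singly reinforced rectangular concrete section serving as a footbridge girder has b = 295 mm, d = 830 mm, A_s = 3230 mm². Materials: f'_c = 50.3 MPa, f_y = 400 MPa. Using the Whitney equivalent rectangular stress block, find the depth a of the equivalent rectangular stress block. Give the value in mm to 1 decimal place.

T = A_s f_y = 3230 × 400 = 1292000 N = 1292 kN.
Setting C = 0.85 f'_c a b equal to T: a = 1292000/(0.85 × 50.3 × 295) = 102.4 mm.

a ≈ 102.4 mm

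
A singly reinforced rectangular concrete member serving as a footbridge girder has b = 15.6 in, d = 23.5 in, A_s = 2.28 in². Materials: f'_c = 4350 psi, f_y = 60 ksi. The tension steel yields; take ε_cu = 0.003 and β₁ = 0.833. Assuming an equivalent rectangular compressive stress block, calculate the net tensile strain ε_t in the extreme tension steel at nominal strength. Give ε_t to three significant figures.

a = A_s f_y/(0.85 f'_c b) = 2.372 in.
β₁ = 0.833, so c = a/β₁ = 2.372/0.833 = 2.848 in.
From the linear strain diagram with ε_cu = 0.003: ε_t = 0.003 (d − c)/c = 0.003 × (23.5 − 2.848)/2.848 = 0.0218.
Since ε_t ≥ 0.005, the section is tension-controlled.

ε_t ≈ 0.0218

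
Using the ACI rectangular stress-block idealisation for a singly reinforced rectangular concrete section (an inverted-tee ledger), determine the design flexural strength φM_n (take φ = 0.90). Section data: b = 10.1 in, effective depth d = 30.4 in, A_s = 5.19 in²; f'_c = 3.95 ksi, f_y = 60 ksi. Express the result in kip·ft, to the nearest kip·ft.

T = A_s f_y = 5.19 × 60 = 311.4 kips.
a = T/(0.85 f'_c b) = 311.4/(0.85 × 3.95 × 10.1) = 9.183 in.
M_n = T(d − a/2) = 311.4 × (30.4 − 4.5915) = 8036.8 kip·in = 8036.8/12 = 669.73 kip·ft.
φM_n = 0.90 × 669.73 = 602.76 kip·ft.

φM_n ≈ 603 kip·ft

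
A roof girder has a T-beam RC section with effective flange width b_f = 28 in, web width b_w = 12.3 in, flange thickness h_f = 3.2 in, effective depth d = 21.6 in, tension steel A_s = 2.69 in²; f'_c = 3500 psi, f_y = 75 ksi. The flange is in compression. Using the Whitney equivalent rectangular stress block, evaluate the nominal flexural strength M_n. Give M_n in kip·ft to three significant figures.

M_n ≈ 343 kip·ft

Tension: T = A_s f_y = 2.69 × 75 = 201.75 kips.
Try a within the flange: a = T/(0.85 f'_c b_f) = 201.75/(0.85 × 3.5 × 28) = 2.422 in.
Since a = 2.422 ≤ h_f = 3.2 in, the stress block lies entirely in the flange; analyse as a rectangular beam of width b_f.
M_n = T(d − a/2) = 201.75 × (21.6 − 1.211) = 4113.5 kip·in.
M_n = 4113.5/12 = 342.79 kip·ft.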